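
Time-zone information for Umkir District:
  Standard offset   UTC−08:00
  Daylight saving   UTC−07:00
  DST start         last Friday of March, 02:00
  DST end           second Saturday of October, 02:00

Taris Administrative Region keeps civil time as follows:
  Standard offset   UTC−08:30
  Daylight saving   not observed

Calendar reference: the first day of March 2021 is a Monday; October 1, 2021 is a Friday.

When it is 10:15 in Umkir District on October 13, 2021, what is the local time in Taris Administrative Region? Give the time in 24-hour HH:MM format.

09:45

1 March 2021 is a Monday, so Fridays fall on 5, 12, 19, 26; the last is March 26.
1 October 2021 is a Friday, so the first Saturday is October 2 and the second is October 9.
October 13, 2021 is outside the daylight-saving period (26 March – 9 October), so Umkir District is on standard time, UTC−08:00.
10:15 Umkir District + 8h = 18:15 UTC.
Taris Administrative Region stays on UTC−08:30 all year.
18:15 UTC − 8h30m = 09:45 Taris Administrative Region.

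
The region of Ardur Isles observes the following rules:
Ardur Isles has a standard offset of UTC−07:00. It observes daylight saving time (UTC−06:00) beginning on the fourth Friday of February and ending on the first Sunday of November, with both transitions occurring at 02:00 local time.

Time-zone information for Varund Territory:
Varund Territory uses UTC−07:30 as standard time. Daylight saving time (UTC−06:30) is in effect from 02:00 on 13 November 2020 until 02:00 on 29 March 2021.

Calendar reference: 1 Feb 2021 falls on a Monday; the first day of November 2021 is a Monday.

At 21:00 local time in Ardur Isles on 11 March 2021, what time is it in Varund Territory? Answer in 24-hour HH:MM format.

1 February 2021 is a Monday, so the first Friday is February 5 and the fourth is February 26.
1 November 2021 is a Monday, so the first Sunday is November 7.
Daylight saving runs 26 February – 7 November; 11 March 2021 is inside that window, so Ardur Isles is at UTC−06:00.
21:00 Ardur Isles + 6h = 03:00 UTC (rolling into the next day, 12 March 2021).
At the standard offset (UTC−07:30), 03:00 UTC − 7h30m = 19:30 Varund Territory standard time (rolling into the previous day, 11 March 2021).
Daylight saving runs 13 November 2020 – 29 March 2021; the standard-time date in Varund Territory, 11 March 2021, is inside that window, so Varund Territory is at UTC−06:30.
03:00 UTC − 6h30m = 20:30 Varund Territory (rolling into the previous day, 11 March 2021).

20:30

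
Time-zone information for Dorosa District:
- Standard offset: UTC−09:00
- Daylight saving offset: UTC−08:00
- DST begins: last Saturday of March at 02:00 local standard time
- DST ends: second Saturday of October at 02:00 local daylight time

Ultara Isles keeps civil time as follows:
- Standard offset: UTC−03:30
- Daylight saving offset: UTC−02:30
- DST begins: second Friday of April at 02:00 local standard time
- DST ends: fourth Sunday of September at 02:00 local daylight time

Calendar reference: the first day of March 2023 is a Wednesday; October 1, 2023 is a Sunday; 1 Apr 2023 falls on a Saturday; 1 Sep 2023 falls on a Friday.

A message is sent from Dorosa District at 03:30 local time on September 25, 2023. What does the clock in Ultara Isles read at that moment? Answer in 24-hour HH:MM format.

1 March 2023 is a Wednesday, so Saturdays fall on 4, 11, 18, 25; the last is March 25.
1 October 2023 is a Sunday, so the first Saturday is October 7 and the second is October 14.
September 25, 2023 falls between 25 March and 14 October, so daylight saving is in effect and Dorosa District is at UTC−08:00.
03:30 Dorosa District + 8h = 11:30 UTC.
1 April 2023 is a Saturday, so the first Friday is April 7 and the second is April 14.
1 September 2023 is a Friday, so the first Sunday is September 3 and the fourth is September 24.
At the standard offset (UTC−03:30), 11:30 UTC − 3h30m = 08:00 Ultara Isles standard time.
Daylight saving runs 14 April – 24 September; the standard-time date in Ultara Isles, September 25, 2023, is outside that window, so Ultara Isles is on standard time at UTC−03:30.
11:30 UTC − 3h30m = 08:00 Ultara Isles.

08:00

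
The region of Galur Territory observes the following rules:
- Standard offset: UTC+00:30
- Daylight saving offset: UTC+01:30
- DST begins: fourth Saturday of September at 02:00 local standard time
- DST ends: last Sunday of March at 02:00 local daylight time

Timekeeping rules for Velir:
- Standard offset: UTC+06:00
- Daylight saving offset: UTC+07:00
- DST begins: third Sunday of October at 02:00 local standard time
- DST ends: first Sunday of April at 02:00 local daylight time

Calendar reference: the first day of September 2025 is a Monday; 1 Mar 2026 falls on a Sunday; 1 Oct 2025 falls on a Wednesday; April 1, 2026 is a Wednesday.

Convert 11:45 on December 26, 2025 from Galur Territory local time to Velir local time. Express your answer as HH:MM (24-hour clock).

17:15

1 September 2025 is a Monday, so the first Saturday is September 6 and the fourth is September 27.
1 March 2026 is a Sunday, so Sundays fall on 1, 8, 15, 22, 29; the last is March 29.
Daylight saving runs 27 September 2025 – 29 March 2026; December 26, 2025 is inside that window, so Galur Territory is at UTC+01:30.
11:45 Galur Territory − 1h30m = 10:15 UTC.
1 October 2025 is a Wednesday, so the first Sunday is October 5 and the third is October 19.
1 April 2026 is a Wednesday, so the first Sunday is April 5.
At the standard offset (UTC+06:00), 10:15 UTC + 6h = 16:15 Velir standard time.
Daylight saving runs 19 October 2025 – 5 April 2026; the standard-time date in Velir, December 26, 2025, is inside that window, so Velir is at UTC+07:00.
10:15 UTC + 7h = 17:15 Velir.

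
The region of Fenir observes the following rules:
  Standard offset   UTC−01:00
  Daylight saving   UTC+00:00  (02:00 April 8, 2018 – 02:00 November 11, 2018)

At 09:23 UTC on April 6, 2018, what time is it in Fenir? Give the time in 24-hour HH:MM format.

At the standard offset (UTC−01:00), 09:23 UTC − 1h = 08:23 Fenir standard time.
The standard-time date in Fenir, April 6, 2018, does not fall between 8 April and 11 November, so daylight saving is not in effect and Fenir is at UTC−01:00.
09:23 UTC − 1h = 08:23 local.

08:23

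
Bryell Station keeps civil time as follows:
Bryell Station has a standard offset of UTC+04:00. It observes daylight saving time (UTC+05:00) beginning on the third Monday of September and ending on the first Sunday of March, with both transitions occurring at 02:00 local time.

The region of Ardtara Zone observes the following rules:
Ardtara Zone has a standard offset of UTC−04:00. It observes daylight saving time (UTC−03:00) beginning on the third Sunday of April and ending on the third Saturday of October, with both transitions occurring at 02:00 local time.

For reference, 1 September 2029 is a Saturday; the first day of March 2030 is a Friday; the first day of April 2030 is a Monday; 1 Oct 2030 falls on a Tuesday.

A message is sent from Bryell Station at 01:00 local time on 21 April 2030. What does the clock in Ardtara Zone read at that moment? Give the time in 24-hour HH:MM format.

1 September 2029 is a Saturday, so the first Monday is September 3 and the third is September 17.
1 March 2030 is a Friday, so the first Sunday is March 3.
Daylight saving runs 17 September 2029 – 3 March 2030; 21 April 2030 is outside that window, so Bryell Station is on standard time at UTC+04:00.
01:00 Bryell Station − 4h = 21:00 UTC (rolling into the previous day, 20 April 2030).
1 April 2030 is a Monday, so the first Sunday is April 7 and the third is April 21.
1 October 2030 is a Tuesday, so the first Saturday is October 5 and the third is October 19.
At the standard offset (UTC−04:00), 21:00 UTC − 4h = 17:00 Ardtara Zone standard time.
The standard-time date in Ardtara Zone, 20 April 2030, does not fall between 21 April and 19 October, so daylight saving is not in effect and Ardtara Zone is at UTC−04:00.
21:00 UTC − 4h = 17:00 Ardtara Zone.

17:00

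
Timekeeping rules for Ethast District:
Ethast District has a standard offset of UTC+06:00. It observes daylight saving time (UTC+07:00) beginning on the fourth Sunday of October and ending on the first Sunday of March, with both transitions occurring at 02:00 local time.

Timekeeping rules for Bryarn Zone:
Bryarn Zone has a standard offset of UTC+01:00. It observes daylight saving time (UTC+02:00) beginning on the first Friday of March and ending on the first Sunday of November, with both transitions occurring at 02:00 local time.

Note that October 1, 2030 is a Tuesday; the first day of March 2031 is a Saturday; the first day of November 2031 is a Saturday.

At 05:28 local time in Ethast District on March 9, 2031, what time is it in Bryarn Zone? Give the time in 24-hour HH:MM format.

1 October 2030 is a Tuesday, so the first Sunday is October 6 and the fourth is October 27.
1 March 2031 is a Saturday, so the first Sunday is March 2.
March 9, 2031 is outside the daylight-saving period (27 October 2030 – 2 March 2031), so Ethast District is on standard time, UTC+06:00.
05:28 Ethast District − 6h = 23:28 UTC (rolling into the previous day, 8 March 2031).
1 March 2031 is a Saturday, so the first Friday is March 7.
1 November 2031 is a Saturday, so the first Sunday is November 2.
At the standard offset (UTC+01:00), 23:28 UTC + 1h = 00:28 Bryarn Zone standard time (rolling into the next day, 9 March 2031).
Daylight saving runs 7 March – 2 November; the standard-time date in Bryarn Zone, March 9, 2031, is inside that window, so Bryarn Zone is at UTC+02:00.
23:28 UTC + 2h = 01:28 Bryarn Zone (rolling into the next day, 9 March 2031).

01:28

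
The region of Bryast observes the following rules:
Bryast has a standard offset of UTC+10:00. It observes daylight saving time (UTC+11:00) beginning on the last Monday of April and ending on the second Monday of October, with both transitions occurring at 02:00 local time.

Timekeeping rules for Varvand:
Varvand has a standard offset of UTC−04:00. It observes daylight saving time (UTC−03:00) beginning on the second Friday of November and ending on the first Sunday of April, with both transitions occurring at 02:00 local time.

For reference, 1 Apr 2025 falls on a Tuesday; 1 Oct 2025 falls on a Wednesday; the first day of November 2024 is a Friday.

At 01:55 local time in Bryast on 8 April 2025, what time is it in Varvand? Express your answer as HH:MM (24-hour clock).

11:55

1 April 2025 is a Tuesday, so Mondays fall on 7, 14, 21, 28; the last is April 28.
1 October 2025 is a Wednesday, so the first Monday is October 6 and the second is October 13.
8 April 2025 is outside the daylight-saving period (28 April – 13 October), so Bryast is on standard time, UTC+10:00.
01:55 Bryast − 10h = 15:55 UTC (rolling into the previous day, 7 April 2025).
1 November 2024 is a Friday, so the first Friday is November 1 and the second is November 8.
1 April 2025 is a Tuesday, so the first Sunday is April 6.
At the standard offset (UTC−04:00), 15:55 UTC − 4h = 11:55 Varvand standard time.
The standard-time date in Varvand, 7 April 2025, does not fall between 8 November 2024 and 6 April 2025, so daylight saving is not in effect and Varvand is at UTC−04:00.
15:55 UTC − 4h = 11:55 Varvand.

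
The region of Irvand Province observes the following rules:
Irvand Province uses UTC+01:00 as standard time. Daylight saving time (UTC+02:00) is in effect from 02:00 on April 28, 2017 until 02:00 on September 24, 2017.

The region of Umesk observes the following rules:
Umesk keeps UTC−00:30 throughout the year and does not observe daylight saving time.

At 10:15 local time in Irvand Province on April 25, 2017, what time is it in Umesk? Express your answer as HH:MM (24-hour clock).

April 25, 2017 is outside the daylight-saving period (28 April – 24 September), so Irvand Province is on standard time, UTC+01:00.
10:15 Irvand Province − 1h = 09:15 UTC.
Umesk has no daylight saving, so its offset is UTC−00:30 year-round.
09:15 UTC − 0h30m = 08:45 Umesk.

08:45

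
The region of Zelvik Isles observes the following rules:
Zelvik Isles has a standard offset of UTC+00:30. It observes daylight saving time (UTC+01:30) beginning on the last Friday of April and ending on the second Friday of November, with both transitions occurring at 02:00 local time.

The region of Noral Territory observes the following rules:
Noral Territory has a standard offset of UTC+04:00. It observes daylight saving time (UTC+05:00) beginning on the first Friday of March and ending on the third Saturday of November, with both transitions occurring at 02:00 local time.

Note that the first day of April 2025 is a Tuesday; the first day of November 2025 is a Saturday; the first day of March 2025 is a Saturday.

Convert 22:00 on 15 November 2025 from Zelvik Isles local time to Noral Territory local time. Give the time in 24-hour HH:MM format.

01:30

1 April 2025 is a Tuesday, so Fridays fall on 4, 11, 18, 25; the last is April 25.
1 November 2025 is a Saturday, so the first Friday is November 7 and the second is November 14.
15 November 2025 is outside the daylight-saving period (25 April – 14 November), so Zelvik Isles is on standard time, UTC+00:30.
22:00 Zelvik Isles − 0h30m = 21:30 UTC.
1 March 2025 is a Saturday, so the first Friday is March 7.
1 November 2025 is a Saturday, so the first Saturday is November 1 and the third is November 15.
At the standard offset (UTC+04:00), 21:30 UTC + 4h = 01:30 Noral Territory standard time (rolling into the next day, 16 November 2025).
The standard-time date in Noral Territory, 16 November 2025, does not fall between 7 March and 15 November, so daylight saving is not in effect and Noral Territory is at UTC+04:00.
21:30 UTC + 4h = 01:30 Noral Territory (rolling into the next day, 16 November 2025).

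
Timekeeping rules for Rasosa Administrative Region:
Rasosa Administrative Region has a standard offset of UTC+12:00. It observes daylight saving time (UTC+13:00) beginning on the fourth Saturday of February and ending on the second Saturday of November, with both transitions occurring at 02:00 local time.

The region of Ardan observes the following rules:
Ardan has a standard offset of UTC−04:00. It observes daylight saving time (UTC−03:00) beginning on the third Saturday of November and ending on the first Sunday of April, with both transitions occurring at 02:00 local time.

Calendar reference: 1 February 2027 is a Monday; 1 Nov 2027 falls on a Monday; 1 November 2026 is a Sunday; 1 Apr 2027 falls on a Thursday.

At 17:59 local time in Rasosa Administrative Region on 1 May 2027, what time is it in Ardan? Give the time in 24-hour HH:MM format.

1 February 2027 is a Monday, so the first Saturday is February 6 and the fourth is February 27.
1 November 2027 is a Monday, so the first Saturday is November 6 and the second is November 13.
Daylight saving runs 27 February – 13 November; 1 May 2027 is inside that window, so Rasosa Administrative Region is at UTC+13:00.
17:59 Rasosa Administrative Region − 13h = 04:59 UTC.
1 November 2026 is a Sunday, so the first Saturday is November 7 and the third is November 21.
1 April 2027 is a Thursday, so the first Sunday is April 4.
At the standard offset (UTC−04:00), 04:59 UTC − 4h = 00:59 Ardan standard time.
Daylight saving runs 21 November 2026 – 4 April 2027; the standard-time date in Ardan, 1 May 2027, is outside that window, so Ardan is on standard time at UTC−04:00.
04:59 UTC − 4h = 00:59 Ardan.

00:59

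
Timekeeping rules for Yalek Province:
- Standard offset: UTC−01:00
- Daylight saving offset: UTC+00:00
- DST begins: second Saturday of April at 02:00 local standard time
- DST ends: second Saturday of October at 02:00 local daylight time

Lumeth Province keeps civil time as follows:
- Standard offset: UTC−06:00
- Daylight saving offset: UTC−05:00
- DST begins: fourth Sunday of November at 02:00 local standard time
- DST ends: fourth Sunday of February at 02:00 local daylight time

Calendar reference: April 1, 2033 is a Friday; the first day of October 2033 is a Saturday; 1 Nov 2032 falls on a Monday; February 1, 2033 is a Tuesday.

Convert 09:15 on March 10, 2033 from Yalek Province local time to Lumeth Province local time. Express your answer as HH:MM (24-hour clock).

04:15

1 April 2033 is a Friday, so the first Saturday is April 2 and the second is April 9.
1 October 2033 is a Saturday, so the first Saturday is October 1 and the second is October 8.
March 10, 2033 does not fall between 9 April and 8 October, so daylight saving is not in effect and Yalek Province is at UTC−01:00.
09:15 Yalek Province + 1h = 10:15 UTC.
1 November 2032 is a Monday, so the first Sunday is November 7 and the fourth is November 28.
1 February 2033 is a Tuesday, so the first Sunday is February 6 and the fourth is February 27.
At the standard offset (UTC−06:00), 10:15 UTC − 6h = 04:15 Lumeth Province standard time.
The standard-time date in Lumeth Province, March 10, 2033, is outside the daylight-saving period (28 November 2032 – 27 February 2033), so Lumeth Province is on standard time, UTC−06:00.
10:15 UTC − 6h = 04:15 Lumeth Province.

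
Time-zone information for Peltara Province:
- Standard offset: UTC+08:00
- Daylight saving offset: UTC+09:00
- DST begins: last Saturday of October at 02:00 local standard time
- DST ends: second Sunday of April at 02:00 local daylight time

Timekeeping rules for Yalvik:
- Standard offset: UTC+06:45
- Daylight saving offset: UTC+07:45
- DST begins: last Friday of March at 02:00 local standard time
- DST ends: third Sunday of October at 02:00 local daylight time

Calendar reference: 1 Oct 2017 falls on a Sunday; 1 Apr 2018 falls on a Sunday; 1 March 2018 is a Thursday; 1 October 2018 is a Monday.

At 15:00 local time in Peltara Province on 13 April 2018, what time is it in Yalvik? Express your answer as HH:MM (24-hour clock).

1 October 2017 is a Sunday, so Saturdays fall on 7, 14, 21, 28; the last is October 28.
1 April 2018 is a Sunday, so the first Sunday is April 1 and the second is April 8.
Daylight saving runs 28 October 2017 – 8 April 2018; 13 April 2018 is outside that window, so Peltara Province is on standard time at UTC+08:00.
15:00 Peltara Province − 8h = 07:00 UTC.
1 March 2018 is a Thursday, so Fridays fall on 2, 9, 16, 23, 30; the last is March 30.
1 October 2018 is a Monday, so the first Sunday is October 7 and the third is October 21.
At the standard offset (UTC+06:45), 07:00 UTC + 6h45m = 13:45 Yalvik standard time.
Daylight saving runs 30 March – 21 October; the standard-time date in Yalvik, 13 April 2018, is inside that window, so Yalvik is at UTC+07:45.
07:00 UTC + 7h45m = 14:45 Yalvik.

14:45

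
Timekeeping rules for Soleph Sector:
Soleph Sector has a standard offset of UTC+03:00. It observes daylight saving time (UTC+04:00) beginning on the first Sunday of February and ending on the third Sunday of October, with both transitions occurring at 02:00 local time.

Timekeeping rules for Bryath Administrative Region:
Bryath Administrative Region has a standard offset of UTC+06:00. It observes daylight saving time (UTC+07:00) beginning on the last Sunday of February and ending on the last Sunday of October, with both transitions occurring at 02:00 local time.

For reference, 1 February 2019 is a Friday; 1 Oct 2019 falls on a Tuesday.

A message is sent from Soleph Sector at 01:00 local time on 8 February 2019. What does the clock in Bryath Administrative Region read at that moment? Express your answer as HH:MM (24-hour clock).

1 February 2019 is a Friday, so the first Sunday is February 3.
1 October 2019 is a Tuesday, so the first Sunday is October 6 and the third is October 20.
Daylight saving runs 3 February – 20 October; 8 February 2019 is inside that window, so Soleph Sector is at UTC+04:00.
01:00 Soleph Sector − 4h = 21:00 UTC (rolling into the previous day, 7 February 2019).
1 February 2019 is a Friday, so Sundays fall on 3, 10, 17, 24; the last is February 24.
1 October 2019 is a Tuesday, so Sundays fall on 6, 13, 20, 27; the last is October 27.
At the standard offset (UTC+06:00), 21:00 UTC + 6h = 03:00 Bryath Administrative Region standard time (rolling into the next day, 8 February 2019).
The standard-time date in Bryath Administrative Region, 8 February 2019, is outside the daylight-saving period (24 February – 27 October), so Bryath Administrative Region is on standard time, UTC+06:00.
21:00 UTC + 6h = 03:00 Bryath Administrative Region (rolling into the next day, 8 February 2019).

03:00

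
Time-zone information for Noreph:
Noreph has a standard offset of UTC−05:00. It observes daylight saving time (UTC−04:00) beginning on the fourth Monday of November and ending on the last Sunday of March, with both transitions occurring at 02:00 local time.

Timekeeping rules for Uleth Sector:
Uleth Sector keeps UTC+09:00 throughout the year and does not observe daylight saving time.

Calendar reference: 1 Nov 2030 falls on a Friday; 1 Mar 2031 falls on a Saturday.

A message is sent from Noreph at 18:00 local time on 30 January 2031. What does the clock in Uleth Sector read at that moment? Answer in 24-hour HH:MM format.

1 November 2030 is a Friday, so the first Monday is November 4 and the fourth is November 25.
1 March 2031 is a Saturday, so Sundays fall on 2, 9, 16, 23, 30; the last is March 30.
30 January 2031 falls between 25 November 2030 and 30 March 2031, so daylight saving is in effect and Noreph is at UTC−04:00.
18:00 Noreph + 4h = 22:00 UTC.
Uleth Sector stays on UTC+09:00 all year.
22:00 UTC + 9h = 07:00 Uleth Sector (rolling into the next day, 31 January 2031).

07:00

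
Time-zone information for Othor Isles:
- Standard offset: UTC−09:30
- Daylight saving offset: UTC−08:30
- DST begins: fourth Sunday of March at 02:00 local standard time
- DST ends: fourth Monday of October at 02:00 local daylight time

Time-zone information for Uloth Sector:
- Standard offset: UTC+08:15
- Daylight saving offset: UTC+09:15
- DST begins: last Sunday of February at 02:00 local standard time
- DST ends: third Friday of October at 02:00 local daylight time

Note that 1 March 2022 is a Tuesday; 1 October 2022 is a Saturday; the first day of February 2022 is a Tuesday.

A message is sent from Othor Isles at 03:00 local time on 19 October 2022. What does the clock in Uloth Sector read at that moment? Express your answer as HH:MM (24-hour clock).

20:45

1 March 2022 is a Tuesday, so the first Sunday is March 6 and the fourth is March 27.
1 October 2022 is a Saturday, so the first Monday is October 3 and the fourth is October 24.
19 October 2022 falls between 27 March and 24 October, so daylight saving is in effect and Othor Isles is at UTC−08:30.
03:00 Othor Isles + 8h30m = 11:30 UTC.
1 February 2022 is a Tuesday, so Sundays fall on 6, 13, 20, 27; the last is February 27.
1 October 2022 is a Saturday, so the first Friday is October 7 and the third is October 21.
At the standard offset (UTC+08:15), 11:30 UTC + 8h15m = 19:45 Uloth Sector standard time.
Daylight saving runs 27 February – 21 October; the standard-time date in Uloth Sector, 19 October 2022, is inside that window, so Uloth Sector is at UTC+09:15.
11:30 UTC + 9h15m = 20:45 Uloth Sector.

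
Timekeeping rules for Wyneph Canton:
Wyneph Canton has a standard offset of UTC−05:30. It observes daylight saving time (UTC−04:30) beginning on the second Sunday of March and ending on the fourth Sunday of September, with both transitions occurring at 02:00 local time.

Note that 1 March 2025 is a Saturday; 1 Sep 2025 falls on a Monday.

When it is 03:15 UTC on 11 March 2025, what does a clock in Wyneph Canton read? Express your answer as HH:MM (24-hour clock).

22:45

1 March 2025 is a Saturday, so the first Sunday is March 2 and the second is March 9.
1 September 2025 is a Monday, so the first Sunday is September 7 and the fourth is September 28.
At the standard offset (UTC−05:30), 03:15 UTC − 5h30m = 21:45 Wyneph Canton standard time (rolling into the previous day, 10 March 2025).
The standard-time date in Wyneph Canton, 10 March 2025, falls between 9 March and 28 September, so daylight saving is in effect and Wyneph Canton is at UTC−04:30.
03:15 UTC − 4h30m = 22:45 local (rolling into the previous day, 10 March 2025).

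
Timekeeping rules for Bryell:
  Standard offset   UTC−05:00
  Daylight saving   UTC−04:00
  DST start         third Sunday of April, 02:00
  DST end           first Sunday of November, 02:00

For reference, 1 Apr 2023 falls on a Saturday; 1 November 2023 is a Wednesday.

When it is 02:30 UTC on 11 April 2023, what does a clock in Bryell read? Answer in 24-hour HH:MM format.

1 April 2023 is a Saturday, so the first Sunday is April 2 and the third is April 16.
1 November 2023 is a Wednesday, so the first Sunday is November 5.
At the standard offset (UTC−05:00), 02:30 UTC − 5h = 21:30 Bryell standard time (rolling into the previous day, 10 April 2023).
The standard-time date in Bryell, 10 April 2023, is outside the daylight-saving period (16 April – 5 November), so Bryell is on standard time, UTC−05:00.
02:30 UTC − 5h = 21:30 local (rolling into the previous day, 10 April 2023).

21:30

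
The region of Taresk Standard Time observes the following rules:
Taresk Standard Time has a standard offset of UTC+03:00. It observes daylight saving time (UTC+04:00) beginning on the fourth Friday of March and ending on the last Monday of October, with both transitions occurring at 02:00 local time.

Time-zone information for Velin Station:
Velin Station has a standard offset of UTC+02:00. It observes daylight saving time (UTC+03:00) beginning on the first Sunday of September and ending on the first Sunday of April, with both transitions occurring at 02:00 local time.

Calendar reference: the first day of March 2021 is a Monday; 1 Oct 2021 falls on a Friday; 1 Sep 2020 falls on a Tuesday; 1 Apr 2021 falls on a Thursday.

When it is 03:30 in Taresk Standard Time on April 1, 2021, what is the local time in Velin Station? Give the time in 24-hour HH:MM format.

1 March 2021 is a Monday, so the first Friday is March 5 and the fourth is March 26.
1 October 2021 is a Friday, so Mondays fall on 4, 11, 18, 25; the last is October 25.
April 1, 2021 falls between 26 March and 25 October, so daylight saving is in effect and Taresk Standard Time is at UTC+04:00.
03:30 Taresk Standard Time − 4h = 23:30 UTC (rolling into the previous day, 31 March 2021).
1 September 2020 is a Tuesday, so the first Sunday is September 6.
1 April 2021 is a Thursday, so the first Sunday is April 4.
At the standard offset (UTC+02:00), 23:30 UTC + 2h = 01:30 Velin Station standard time (rolling into the next day, 1 April 2021).
The standard-time date in Velin Station, April 1, 2021, lies within the daylight-saving period (6 September 2020 – 4 April 2021), so Velin Station is on daylight time, UTC+03:00.
23:30 UTC + 3h = 02:30 Velin Station (rolling into the next day, 1 April 2021).

02:30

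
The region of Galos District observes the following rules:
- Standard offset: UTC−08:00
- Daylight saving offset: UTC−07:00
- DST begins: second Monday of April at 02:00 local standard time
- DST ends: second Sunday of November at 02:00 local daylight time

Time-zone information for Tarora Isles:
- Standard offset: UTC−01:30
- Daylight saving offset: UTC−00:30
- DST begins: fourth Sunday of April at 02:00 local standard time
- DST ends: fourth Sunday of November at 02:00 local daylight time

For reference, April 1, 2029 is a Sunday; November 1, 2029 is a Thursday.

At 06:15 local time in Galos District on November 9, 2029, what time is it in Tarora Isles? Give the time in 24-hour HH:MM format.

12:45

1 April 2029 is a Sunday, so the first Monday is April 2 and the second is April 9.
1 November 2029 is a Thursday, so the first Sunday is November 4 and the second is November 11.
November 9, 2029 lies within the daylight-saving period (9 April – 11 November), so Galos District is on daylight time, UTC−07:00.
06:15 Galos District + 7h = 13:15 UTC.
1 April 2029 is a Sunday, so the first Sunday is April 1 and the fourth is April 22.
1 November 2029 is a Thursday, so the first Sunday is November 4 and the fourth is November 25.
At the standard offset (UTC−01:30), 13:15 UTC − 1h30m = 11:45 Tarora Isles standard time.
Daylight saving runs 22 April – 25 November; the standard-time date in Tarora Isles, November 9, 2029, is inside that window, so Tarora Isles is at UTC−00:30.
13:15 UTC − 0h30m = 12:45 Tarora Isles.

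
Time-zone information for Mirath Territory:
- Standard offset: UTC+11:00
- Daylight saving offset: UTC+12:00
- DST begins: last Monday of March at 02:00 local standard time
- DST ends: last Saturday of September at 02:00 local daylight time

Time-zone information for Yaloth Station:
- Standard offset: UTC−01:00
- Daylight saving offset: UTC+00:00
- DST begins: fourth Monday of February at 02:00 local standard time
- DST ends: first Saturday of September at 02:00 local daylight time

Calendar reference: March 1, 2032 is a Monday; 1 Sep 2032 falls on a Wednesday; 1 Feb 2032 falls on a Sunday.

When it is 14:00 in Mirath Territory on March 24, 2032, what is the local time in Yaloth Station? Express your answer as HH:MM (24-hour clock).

1 March 2032 is a Monday, so Mondays fall on 1, 8, 15, 22, 29; the last is March 29.
1 September 2032 is a Wednesday, so Saturdays fall on 4, 11, 18, 25; the last is September 25.
March 24, 2032 is outside the daylight-saving period (29 March – 25 September), so Mirath Territory is on standard time, UTC+11:00.
14:00 Mirath Territory − 11h = 03:00 UTC.
1 February 2032 is a Sunday, so the first Monday is February 2 and the fourth is February 23.
1 September 2032 is a Wednesday, so the first Saturday is September 4.
At the standard offset (UTC−01:00), 03:00 UTC − 1h = 02:00 Yaloth Station standard time.
Daylight saving runs 23 February – 4 September; the standard-time date in Yaloth Station, March 24, 2032, is inside that window, so Yaloth Station is at UTC+00:00.
03:00 UTC + 0h = 03:00 Yaloth Station.

03:00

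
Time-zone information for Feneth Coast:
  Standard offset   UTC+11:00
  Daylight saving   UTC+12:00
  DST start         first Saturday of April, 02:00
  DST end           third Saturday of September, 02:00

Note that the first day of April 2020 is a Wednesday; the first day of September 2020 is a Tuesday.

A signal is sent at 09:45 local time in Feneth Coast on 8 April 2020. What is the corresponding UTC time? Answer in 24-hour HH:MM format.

21:45

1 April 2020 is a Wednesday, so the first Saturday is April 4.
1 September 2020 is a Tuesday, so the first Saturday is September 5 and the third is September 19.
8 April 2020 lies within the daylight-saving period (4 April – 19 September), so Feneth Coast is on daylight time, UTC+12:00.
09:45 local − 12h = 21:45 UTC (rolling into the previous day, 7 April 2020).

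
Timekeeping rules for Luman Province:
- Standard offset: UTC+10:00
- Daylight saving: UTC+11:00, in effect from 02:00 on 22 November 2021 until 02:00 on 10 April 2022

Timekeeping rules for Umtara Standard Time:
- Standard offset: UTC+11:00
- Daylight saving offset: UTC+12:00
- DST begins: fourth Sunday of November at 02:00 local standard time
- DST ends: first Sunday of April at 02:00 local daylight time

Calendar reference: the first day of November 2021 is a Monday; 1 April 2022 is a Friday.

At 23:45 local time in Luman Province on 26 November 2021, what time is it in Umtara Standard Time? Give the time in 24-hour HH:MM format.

Daylight saving runs 22 November 2021 – 10 April 2022; 26 November 2021 is inside that window, so Luman Province is at UTC+11:00.
23:45 Luman Province − 11h = 12:45 UTC.
1 November 2021 is a Monday, so the first Sunday is November 7 and the fourth is November 28.
1 April 2022 is a Friday, so the first Sunday is April 3.
At the standard offset (UTC+11:00), 12:45 UTC + 11h = 23:45 Umtara Standard Time standard time.
The standard-time date in Umtara Standard Time, 26 November 2021, is outside the daylight-saving period (28 November 2021 – 3 April 2022), so Umtara Standard Time is on standard time, UTC+11:00.
12:45 UTC + 11h = 23:45 Umtara Standard Time.

23:45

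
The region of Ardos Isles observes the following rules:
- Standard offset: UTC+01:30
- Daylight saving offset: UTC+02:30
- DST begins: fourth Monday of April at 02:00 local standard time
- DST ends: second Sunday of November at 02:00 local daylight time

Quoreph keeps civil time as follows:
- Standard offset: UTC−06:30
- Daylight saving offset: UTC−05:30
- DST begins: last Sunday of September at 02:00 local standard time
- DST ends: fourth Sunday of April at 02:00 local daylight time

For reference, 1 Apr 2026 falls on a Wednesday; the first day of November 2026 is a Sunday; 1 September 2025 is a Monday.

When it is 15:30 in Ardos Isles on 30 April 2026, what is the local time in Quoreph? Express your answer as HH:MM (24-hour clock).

1 April 2026 is a Wednesday, so the first Monday is April 6 and the fourth is April 27.
1 November 2026 is a Sunday, so the first Sunday is November 1 and the second is November 8.
30 April 2026 falls between 27 April and 8 November, so daylight saving is in effect and Ardos Isles is at UTC+02:30.
15:30 Ardos Isles − 2h30m = 13:00 UTC.
1 September 2025 is a Monday, so Sundays fall on 7, 14, 21, 28; the last is September 28.
1 April 2026 is a Wednesday, so the first Sunday is April 5 and the fourth is April 26.
At the standard offset (UTC−06:30), 13:00 UTC − 6h30m = 06:30 Quoreph standard time.
The standard-time date in Quoreph, 30 April 2026, is outside the daylight-saving period (28 September 2025 – 26 April 2026), so Quoreph is on standard time, UTC−06:30.
13:00 UTC − 6h30m = 06:30 Quoreph.

06:30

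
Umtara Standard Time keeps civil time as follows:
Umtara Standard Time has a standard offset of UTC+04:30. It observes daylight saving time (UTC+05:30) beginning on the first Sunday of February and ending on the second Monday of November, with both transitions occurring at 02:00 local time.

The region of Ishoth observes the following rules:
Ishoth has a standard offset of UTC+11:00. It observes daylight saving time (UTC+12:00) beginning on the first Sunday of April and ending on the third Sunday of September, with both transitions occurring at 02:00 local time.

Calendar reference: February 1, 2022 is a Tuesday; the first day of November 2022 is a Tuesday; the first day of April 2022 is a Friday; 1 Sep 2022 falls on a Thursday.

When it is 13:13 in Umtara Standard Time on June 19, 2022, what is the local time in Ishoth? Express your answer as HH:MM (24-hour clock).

19:43

1 February 2022 is a Tuesday, so the first Sunday is February 6.
1 November 2022 is a Tuesday, so the first Monday is November 7 and the second is November 14.
June 19, 2022 falls between 6 February and 14 November, so daylight saving is in effect and Umtara Standard Time is at UTC+05:30.
13:13 Umtara Standard Time − 5h30m = 07:43 UTC.
1 April 2022 is a Friday, so the first Sunday is April 3.
1 September 2022 is a Thursday, so the first Sunday is September 4 and the third is September 18.
At the standard offset (UTC+11:00), 07:43 UTC + 11h = 18:43 Ishoth standard time.
Daylight saving runs 3 April – 18 September; the standard-time date in Ishoth, June 19, 2022, is inside that window, so Ishoth is at UTC+12:00.
07:43 UTC + 12h = 19:43 Ishoth.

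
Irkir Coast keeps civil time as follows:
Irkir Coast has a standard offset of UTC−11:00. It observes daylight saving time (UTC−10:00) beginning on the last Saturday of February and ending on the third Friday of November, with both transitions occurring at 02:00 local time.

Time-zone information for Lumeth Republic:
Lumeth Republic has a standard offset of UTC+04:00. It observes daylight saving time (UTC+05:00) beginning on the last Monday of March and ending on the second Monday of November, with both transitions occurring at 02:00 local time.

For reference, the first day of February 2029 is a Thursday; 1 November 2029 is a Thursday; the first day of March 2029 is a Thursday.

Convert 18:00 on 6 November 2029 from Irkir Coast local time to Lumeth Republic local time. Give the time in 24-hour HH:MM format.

09:00

1 February 2029 is a Thursday, so Saturdays fall on 3, 10, 17, 24; the last is February 24.
1 November 2029 is a Thursday, so the first Friday is November 2 and the third is November 16.
6 November 2029 falls between 24 February and 16 November, so daylight saving is in effect and Irkir Coast is at UTC−10:00.
18:00 Irkir Coast + 10h = 04:00 UTC (rolling into the next day, 7 November 2029).
1 March 2029 is a Thursday, so Mondays fall on 5, 12, 19, 26; the last is March 26.
1 November 2029 is a Thursday, so the first Monday is November 5 and the second is November 12.
At the standard offset (UTC+04:00), 04:00 UTC + 4h = 08:00 Lumeth Republic standard time.
Daylight saving runs 26 March – 12 November; the standard-time date in Lumeth Republic, 7 November 2029, is inside that window, so Lumeth Republic is at UTC+05:00.
04:00 UTC + 5h = 09:00 Lumeth Republic.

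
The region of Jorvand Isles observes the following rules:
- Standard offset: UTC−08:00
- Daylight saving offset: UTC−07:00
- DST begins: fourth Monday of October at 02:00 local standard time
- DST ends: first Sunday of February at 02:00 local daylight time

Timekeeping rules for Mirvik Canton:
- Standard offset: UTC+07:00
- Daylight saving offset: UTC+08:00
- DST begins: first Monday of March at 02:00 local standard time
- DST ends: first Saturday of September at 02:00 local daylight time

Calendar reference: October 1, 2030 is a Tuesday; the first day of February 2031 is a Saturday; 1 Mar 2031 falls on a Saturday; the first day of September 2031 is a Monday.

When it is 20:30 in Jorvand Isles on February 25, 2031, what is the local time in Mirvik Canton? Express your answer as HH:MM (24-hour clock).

11:30

1 October 2030 is a Tuesday, so the first Monday is October 7 and the fourth is October 28.
1 February 2031 is a Saturday, so the first Sunday is February 2.
February 25, 2031 is outside the daylight-saving period (28 October 2030 – 2 February 2031), so Jorvand Isles is on standard time, UTC−08:00.
20:30 Jorvand Isles + 8h = 04:30 UTC (rolling into the next day, 26 February 2031).
1 March 2031 is a Saturday, so the first Monday is March 3.
1 September 2031 is a Monday, so the first Saturday is September 6.
At the standard offset (UTC+07:00), 04:30 UTC + 7h = 11:30 Mirvik Canton standard time.
The standard-time date in Mirvik Canton, February 26, 2031, is outside the daylight-saving period (3 March – 6 September), so Mirvik Canton is on standard time, UTC+07:00.
04:30 UTC + 7h = 11:30 Mirvik Canton.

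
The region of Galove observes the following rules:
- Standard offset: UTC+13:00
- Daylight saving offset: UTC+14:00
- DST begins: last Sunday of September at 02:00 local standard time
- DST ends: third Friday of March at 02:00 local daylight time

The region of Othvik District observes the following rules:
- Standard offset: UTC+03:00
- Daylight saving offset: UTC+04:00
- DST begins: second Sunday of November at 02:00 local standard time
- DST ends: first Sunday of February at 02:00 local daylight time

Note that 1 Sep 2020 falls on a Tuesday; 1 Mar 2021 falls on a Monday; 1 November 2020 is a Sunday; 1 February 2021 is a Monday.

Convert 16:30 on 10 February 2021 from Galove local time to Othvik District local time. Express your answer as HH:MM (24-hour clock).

05:30

1 September 2020 is a Tuesday, so Sundays fall on 6, 13, 20, 27; the last is September 27.
1 March 2021 is a Monday, so the first Friday is March 5 and the third is March 19.
Daylight saving runs 27 September 2020 – 19 March 2021; 10 February 2021 is inside that window, so Galove is at UTC+14:00.
16:30 Galove − 14h = 02:30 UTC.
1 November 2020 is a Sunday, so the first Sunday is November 1 and the second is November 8.
1 February 2021 is a Monday, so the first Sunday is February 7.
At the standard offset (UTC+03:00), 02:30 UTC + 3h = 05:30 Othvik District standard time.
The standard-time date in Othvik District, 10 February 2021, is outside the daylight-saving period (8 November 2020 – 7 February 2021), so Othvik District is on standard time, UTC+03:00.
02:30 UTC + 3h = 05:30 Othvik District.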